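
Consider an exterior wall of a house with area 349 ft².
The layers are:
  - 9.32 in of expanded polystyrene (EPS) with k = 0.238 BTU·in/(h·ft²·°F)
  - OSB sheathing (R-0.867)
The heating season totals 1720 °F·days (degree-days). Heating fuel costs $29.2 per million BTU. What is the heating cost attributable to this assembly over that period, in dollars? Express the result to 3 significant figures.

10.5 dollars

9.32/0.238 = 39.16
R_total = 39.16 + 0.867 = 40.03 ft²·°F·h/BTU
E = A × HDD × 24 / R = 349 × 1720 × 24 / 40.03 = 359900 BTU
Cost = 359900/10⁶ × 29.2 = $10.51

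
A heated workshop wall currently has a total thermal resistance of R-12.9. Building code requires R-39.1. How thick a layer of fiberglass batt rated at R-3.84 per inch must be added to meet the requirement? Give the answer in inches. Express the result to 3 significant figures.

6.82 in

ΔR = 39.1 − 12.9 = 26.2 ft²·°F·h/BTU
L = ΔR / (R/in) = 26.2/3.84 = 6.823 in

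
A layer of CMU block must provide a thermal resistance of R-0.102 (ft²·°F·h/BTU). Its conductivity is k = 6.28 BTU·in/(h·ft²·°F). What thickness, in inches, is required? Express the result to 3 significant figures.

0.641 in

L = R × k = 0.102 × 6.28 = 0.6406 in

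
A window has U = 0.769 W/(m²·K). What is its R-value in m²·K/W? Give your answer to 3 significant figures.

1.30 m²·K/W

R = 1/U = 1/0.769 = 1.3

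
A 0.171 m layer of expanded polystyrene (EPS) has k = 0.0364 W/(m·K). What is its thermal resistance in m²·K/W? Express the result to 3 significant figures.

R = L/k = 0.171/0.0364 = 4.698 m²·K/W

4.70 m²·K/W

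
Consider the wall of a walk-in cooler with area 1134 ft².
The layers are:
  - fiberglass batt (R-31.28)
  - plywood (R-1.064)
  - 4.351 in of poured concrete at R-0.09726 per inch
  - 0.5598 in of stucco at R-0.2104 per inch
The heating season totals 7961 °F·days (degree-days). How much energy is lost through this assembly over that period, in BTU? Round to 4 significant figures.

4.351 × 0.09726 = 0.42318
0.5598 × 0.2104 = 0.11778
R_total = 31.28 + 1.064 + 0.42318 + 0.11778 = 32.885 ft²·°F·h/BTU
E = A × HDD × 24 / R = 1134 × 7961 × 24 / 32.885 = 6588600 BTU

6589000 BTU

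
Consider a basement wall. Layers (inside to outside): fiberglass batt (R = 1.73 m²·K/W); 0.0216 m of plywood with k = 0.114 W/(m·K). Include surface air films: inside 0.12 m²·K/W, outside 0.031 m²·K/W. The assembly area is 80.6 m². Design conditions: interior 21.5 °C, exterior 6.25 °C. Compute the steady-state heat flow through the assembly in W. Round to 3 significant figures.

594 W

0.0216/0.114 = 0.1895
R_total = 0.12 + 1.73 + 0.1895 + 0.031 = 2.07 m²·K/W
Q = A·ΔT/R = 80.6 × (21.5 − 6.25) / 2.07 = 593.7 W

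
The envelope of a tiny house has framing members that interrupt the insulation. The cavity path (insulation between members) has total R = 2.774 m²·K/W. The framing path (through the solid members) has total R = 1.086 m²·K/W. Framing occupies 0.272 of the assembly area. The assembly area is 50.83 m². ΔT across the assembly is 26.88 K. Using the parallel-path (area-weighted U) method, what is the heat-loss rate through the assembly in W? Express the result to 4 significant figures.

700.8 W

U_eff = 0.728/2.774 + 0.272/1.086 = 0.26244 + 0.25046 = 0.5129
R_eff = 1/U_eff = 1.9497 m²·K/W
Q = 50.83 × 26.88 / 1.9497 = 700.78 W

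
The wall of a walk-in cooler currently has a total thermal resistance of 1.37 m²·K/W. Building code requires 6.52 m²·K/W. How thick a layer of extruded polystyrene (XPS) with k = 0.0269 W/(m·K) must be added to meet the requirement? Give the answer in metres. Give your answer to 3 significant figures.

0.139 m

ΔR = 6.52 − 1.37 = 5.15 m²·K/W
L = ΔR × k = 5.15 × 0.0269 = 0.1385 m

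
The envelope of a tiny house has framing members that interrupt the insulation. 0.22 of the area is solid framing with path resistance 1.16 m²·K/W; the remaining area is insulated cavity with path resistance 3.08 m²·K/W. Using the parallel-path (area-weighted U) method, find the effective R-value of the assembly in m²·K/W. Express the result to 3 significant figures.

2.26 m²·K/W

U_eff = 0.78/3.08 + 0.22/1.16 = 0.2532 + 0.1897 = 0.4429
R_eff = 1/U_eff = 2.258 m²·K/W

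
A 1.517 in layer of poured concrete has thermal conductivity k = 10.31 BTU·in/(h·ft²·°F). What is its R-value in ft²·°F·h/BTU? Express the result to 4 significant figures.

R = L/k = 1.517/10.31 = 0.14714 ft²·°F·h/BTU

0.1471 ft²·°F·h/BTU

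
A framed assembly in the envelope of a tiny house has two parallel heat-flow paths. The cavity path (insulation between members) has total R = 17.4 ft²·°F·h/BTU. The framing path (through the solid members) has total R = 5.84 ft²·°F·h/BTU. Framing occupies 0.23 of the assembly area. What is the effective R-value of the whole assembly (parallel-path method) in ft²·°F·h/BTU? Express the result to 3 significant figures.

12.0 ft²·°F·h/BTU

U_eff = 0.77/17.4 + 0.23/5.84 = 0.04425 + 0.03938 = 0.08364
R_eff = 1/U_eff = 11.96 ft²·°F·h/BTU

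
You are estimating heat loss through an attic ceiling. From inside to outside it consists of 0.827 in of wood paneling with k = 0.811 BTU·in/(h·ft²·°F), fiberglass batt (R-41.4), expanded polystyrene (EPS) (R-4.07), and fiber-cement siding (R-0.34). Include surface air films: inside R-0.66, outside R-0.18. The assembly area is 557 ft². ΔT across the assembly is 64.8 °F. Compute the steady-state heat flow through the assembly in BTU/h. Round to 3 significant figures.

757 BTU/h

0.827/0.811 = 1.02
R_total = 0.66 + 1.02 + 41.4 + 4.07 + 0.34 + 0.18 = 47.67 ft²·°F·h/BTU
Q = A·ΔT/R = 557 × 64.8 / 47.67 = 757.2 BTU/h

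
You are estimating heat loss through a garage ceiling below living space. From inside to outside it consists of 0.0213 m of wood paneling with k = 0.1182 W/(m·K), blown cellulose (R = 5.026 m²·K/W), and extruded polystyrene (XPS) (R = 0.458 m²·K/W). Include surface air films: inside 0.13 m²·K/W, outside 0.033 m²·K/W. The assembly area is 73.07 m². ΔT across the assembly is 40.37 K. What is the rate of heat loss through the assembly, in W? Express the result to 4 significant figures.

0.0213/0.1182 = 0.1802
R_total = 0.13 + 0.1802 + 5.026 + 0.458 + 0.033 = 5.8272 m²·K/W
Q = A·ΔT/R = 73.07 × 40.37 / 5.8272 = 506.22 W

506.2 W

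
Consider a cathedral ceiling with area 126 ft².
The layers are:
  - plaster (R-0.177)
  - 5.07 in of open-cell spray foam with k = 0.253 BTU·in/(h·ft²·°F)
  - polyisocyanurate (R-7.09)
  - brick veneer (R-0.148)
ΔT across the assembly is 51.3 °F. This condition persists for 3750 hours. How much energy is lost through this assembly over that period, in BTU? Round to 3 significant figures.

883000 BTU

5.07/0.253 = 20.04
R_total = 0.177 + 20.04 + 7.09 + 0.148 = 27.45 ft²·°F·h/BTU
Q = 126 × 51.3 / 27.45 = 235.4 BTU/h
E = 235.4 × 3750 = 882900 BTU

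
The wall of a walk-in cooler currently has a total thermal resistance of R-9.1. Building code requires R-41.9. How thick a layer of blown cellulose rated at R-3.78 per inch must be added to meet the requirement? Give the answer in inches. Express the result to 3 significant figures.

ΔR = 41.9 − 9.1 = 32.8 ft²·°F·h/BTU
L = ΔR / (R/in) = 32.8/3.78 = 8.677 in

8.68 in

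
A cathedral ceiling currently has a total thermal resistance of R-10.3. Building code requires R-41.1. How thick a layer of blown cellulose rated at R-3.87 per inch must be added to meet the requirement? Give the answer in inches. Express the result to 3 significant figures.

ΔR = 41.1 − 10.3 = 30.8 ft²·°F·h/BTU
L = ΔR / (R/in) = 30.8/3.87 = 7.959 in

7.96 in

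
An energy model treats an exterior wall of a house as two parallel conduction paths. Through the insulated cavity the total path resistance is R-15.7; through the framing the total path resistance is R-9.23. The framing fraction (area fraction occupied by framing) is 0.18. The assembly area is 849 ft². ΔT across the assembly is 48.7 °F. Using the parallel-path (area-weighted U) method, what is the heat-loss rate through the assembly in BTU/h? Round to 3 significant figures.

U_eff = 0.82/15.7 + 0.18/9.23 = 0.05223 + 0.0195 = 0.07173
R_eff = 1/U_eff = 13.94 ft²·°F·h/BTU
Q = 849 × 48.7 / 13.94 = 2966 BTU/h

2970 BTU/h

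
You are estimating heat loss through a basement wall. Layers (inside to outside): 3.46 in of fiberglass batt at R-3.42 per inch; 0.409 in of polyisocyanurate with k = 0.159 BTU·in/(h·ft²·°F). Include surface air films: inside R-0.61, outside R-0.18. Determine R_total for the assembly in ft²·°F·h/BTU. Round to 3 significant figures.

15.2 ft²·°F·h/BTU

3.46 × 3.42 = 11.83
0.409/0.159 = 2.572
R_total = 0.61 + 11.83 + 2.572 + 0.18 = 15.2 ft²·°F·h/BTU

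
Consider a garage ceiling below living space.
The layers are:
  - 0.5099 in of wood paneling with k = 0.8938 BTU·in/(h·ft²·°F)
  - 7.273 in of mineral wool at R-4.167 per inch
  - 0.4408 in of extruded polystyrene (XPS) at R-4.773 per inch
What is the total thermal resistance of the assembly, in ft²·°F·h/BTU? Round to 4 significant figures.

0.5099/0.8938 = 0.57049
7.273 × 4.167 = 30.307
0.4408 × 4.773 = 2.1039
R_total = 0.57049 + 30.307 + 2.1039 = 32.981 ft²·°F·h/BTU

32.98 ft²·°F·h/BTU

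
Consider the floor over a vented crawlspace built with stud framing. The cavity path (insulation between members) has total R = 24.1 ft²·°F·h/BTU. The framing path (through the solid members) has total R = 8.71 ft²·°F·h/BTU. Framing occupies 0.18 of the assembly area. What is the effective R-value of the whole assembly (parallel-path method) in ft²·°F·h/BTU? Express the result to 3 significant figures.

U_eff = 0.82/24.1 + 0.18/8.71 = 0.03402 + 0.02067 = 0.05469
R_eff = 1/U_eff = 18.28 ft²·°F·h/BTU

18.3 ft²·°F·h/BTU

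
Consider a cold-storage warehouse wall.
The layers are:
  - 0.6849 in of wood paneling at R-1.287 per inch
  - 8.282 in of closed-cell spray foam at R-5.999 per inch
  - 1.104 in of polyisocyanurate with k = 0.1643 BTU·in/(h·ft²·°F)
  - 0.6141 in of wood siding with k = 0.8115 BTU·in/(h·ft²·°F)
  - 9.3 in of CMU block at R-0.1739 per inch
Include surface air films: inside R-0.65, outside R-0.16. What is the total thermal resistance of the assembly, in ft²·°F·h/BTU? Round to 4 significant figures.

60.47 ft²·°F·h/BTU

0.6849 × 1.287 = 0.88147
8.282 × 5.999 = 49.684
1.104/0.1643 = 6.7194
0.6141/0.8115 = 0.75675
9.3 × 0.1739 = 1.6173
R_total = 0.65 + 0.88147 + 49.684 + 6.7194 + 0.75675 + 1.6173 + 0.16 = 60.469 ft²·°F·h/BTU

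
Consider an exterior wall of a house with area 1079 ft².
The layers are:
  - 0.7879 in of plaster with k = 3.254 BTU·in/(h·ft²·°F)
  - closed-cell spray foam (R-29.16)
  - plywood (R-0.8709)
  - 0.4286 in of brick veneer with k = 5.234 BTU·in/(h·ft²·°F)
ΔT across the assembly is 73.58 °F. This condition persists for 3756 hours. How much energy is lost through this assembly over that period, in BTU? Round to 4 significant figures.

0.7879/3.254 = 0.24213
0.4286/5.234 = 0.081888
R_total = 0.24213 + 29.16 + 0.8709 + 0.081888 = 30.355 ft²·°F·h/BTU
Q = 1079 × 73.58 / 30.355 = 2615.5 BTU/h
E = 2615.5 × 3756 = 9823800 BTU

9824000 BTU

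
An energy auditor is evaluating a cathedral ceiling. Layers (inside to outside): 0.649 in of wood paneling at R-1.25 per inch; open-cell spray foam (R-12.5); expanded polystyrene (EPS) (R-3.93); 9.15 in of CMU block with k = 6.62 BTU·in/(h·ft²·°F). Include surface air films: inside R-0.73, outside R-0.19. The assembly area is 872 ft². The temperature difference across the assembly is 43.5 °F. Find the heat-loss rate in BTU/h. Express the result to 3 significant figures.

0.649 × 1.25 = 0.8113
9.15/6.62 = 1.382
R_total = 0.73 + 0.8113 + 12.5 + 3.93 + 1.382 + 0.19 = 19.54 ft²·°F·h/BTU
Q = A·ΔT/R = 872 × 43.5 / 19.54 = 1941 BTU/h

1940 BTU/h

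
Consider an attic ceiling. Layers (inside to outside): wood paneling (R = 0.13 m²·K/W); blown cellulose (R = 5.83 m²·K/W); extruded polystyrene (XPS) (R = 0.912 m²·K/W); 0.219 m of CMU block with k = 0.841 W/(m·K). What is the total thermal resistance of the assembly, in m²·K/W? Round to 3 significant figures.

7.13 m²·K/W

0.219/0.841 = 0.2604
R_total = 0.13 + 5.83 + 0.912 + 0.2604 = 7.132 m²·K/W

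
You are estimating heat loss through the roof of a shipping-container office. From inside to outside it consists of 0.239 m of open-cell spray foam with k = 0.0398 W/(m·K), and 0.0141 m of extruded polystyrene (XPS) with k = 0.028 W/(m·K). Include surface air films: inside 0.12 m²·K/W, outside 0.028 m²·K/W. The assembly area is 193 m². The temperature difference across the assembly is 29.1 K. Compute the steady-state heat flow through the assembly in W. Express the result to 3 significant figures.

0.239/0.0398 = 6.005
0.0141/0.028 = 0.5036
R_total = 0.12 + 6.005 + 0.5036 + 0.028 = 6.657 m²·K/W
Q = A·ΔT/R = 193 × 29.1 / 6.657 = 843.7 W

844 W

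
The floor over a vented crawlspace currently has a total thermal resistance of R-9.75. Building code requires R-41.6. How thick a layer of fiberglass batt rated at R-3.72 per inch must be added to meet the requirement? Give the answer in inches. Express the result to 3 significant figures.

ΔR = 41.6 − 9.75 = 31.85 ft²·°F·h/BTU
L = ΔR / (R/in) = 31.85/3.72 = 8.562 in

8.56 in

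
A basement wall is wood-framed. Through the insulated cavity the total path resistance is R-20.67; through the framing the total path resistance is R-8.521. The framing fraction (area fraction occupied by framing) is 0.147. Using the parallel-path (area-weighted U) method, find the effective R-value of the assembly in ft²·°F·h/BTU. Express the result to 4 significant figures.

U_eff = 0.853/20.67 + 0.147/8.521 = 0.041268 + 0.017251 = 0.058519
R_eff = 1/U_eff = 17.088 ft²·°F·h/BTU

17.09 ft²·°F·h/BTU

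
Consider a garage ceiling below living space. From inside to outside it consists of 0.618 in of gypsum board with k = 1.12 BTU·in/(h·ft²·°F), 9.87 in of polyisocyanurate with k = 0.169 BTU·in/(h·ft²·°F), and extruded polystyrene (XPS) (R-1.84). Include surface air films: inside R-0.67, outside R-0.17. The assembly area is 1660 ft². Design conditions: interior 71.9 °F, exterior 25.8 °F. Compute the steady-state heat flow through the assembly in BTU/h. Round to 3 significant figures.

0.618/1.12 = 0.5518
9.87/0.169 = 58.4
R_total = 0.67 + 0.5518 + 58.4 + 1.84 + 0.17 = 61.63 ft²·°F·h/BTU
Q = A·ΔT/R = 1660 × (71.9 − 25.8) / 61.63 = 1242 BTU/h

1240 BTU/h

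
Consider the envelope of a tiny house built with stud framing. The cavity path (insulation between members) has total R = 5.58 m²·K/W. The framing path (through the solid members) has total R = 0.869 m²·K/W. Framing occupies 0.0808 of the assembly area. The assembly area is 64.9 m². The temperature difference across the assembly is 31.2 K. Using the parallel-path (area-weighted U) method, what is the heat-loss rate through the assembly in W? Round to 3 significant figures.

522 W

U_eff = 0.9192/5.58 + 0.0808/0.869 = 0.1647 + 0.09298 = 0.2577
R_eff = 1/U_eff = 3.88 m²·K/W
Q = 64.9 × 31.2 / 3.88 = 521.8 W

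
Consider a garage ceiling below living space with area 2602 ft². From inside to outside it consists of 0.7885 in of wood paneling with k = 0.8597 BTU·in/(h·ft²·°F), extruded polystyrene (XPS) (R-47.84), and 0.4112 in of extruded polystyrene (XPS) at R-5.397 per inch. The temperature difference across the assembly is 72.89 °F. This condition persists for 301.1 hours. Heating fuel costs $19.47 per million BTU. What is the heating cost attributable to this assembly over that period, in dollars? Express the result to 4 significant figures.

0.7885/0.8597 = 0.91718
0.4112 × 5.397 = 2.2192
R_total = 0.91718 + 47.84 + 2.2192 = 50.976 ft²·°F·h/BTU
Q = 2602 × 72.89 / 50.976 = 3720.5 BTU/h
E = 3720.5 × 301.1 = 1120300 BTU
Cost = 1120300/10⁶ × 19.47 = $21.811

21.81 dollars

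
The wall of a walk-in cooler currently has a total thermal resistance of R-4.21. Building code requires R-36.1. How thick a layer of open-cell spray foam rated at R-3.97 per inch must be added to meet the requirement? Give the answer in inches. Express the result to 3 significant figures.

ΔR = 36.1 − 4.21 = 31.89 ft²·°F·h/BTU
L = ΔR / (R/in) = 31.89/3.97 = 8.033 in

8.03 in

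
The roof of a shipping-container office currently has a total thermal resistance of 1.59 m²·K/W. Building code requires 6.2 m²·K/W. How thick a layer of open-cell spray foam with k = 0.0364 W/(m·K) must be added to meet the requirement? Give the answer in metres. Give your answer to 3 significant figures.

ΔR = 6.2 − 1.59 = 4.61 m²·K/W
L = ΔR × k = 4.61 × 0.0364 = 0.1678 m

0.168 m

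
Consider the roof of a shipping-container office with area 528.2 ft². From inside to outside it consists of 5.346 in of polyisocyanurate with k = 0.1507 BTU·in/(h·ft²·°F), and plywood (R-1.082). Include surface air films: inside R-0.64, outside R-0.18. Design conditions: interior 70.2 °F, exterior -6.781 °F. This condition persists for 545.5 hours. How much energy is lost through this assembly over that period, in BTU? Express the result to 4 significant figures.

5.346/0.1507 = 35.474
R_total = 0.64 + 35.474 + 1.082 + 0.18 = 37.376 ft²·°F·h/BTU
Q = 528.2 × (70.2 − (-6.781)) / 37.376 = 1087.9 BTU/h
E = 1087.9 × 545.5 = 593440 BTU

593400 BTU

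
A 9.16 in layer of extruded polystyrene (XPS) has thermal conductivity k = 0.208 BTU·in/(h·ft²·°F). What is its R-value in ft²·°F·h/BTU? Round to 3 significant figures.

44.0 ft²·°F·h/BTU

R = L/k = 9.16/0.208 = 44.04 ft²·°F·h/BTU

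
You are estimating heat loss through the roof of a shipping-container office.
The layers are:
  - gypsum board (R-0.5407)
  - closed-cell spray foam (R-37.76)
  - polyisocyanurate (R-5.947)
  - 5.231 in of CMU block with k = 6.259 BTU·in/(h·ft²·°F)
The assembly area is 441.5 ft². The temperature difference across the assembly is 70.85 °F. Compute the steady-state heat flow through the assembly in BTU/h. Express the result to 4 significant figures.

5.231/6.259 = 0.83576
R_total = 0.5407 + 37.76 + 5.947 + 0.83576 = 45.083 ft²·°F·h/BTU
Q = A·ΔT/R = 441.5 × 70.85 / 45.083 = 693.83 BTU/h

693.8 BTU/h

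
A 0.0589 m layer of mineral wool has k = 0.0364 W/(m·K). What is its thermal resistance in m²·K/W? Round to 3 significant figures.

1.62 m²·K/W

R = L/k = 0.0589/0.0364 = 1.618 m²·K/W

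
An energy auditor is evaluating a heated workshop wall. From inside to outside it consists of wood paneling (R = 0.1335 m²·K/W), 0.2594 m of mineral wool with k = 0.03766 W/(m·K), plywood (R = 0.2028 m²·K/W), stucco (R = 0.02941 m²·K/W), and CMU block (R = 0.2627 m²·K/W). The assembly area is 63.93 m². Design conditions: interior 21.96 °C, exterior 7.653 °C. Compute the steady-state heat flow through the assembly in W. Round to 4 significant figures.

121.7 W

0.2594/0.03766 = 6.8879
R_total = 0.1335 + 6.8879 + 0.2028 + 0.02941 + 0.2627 = 7.5164 m²·K/W
Q = A·ΔT/R = 63.93 × (21.96 − 7.653) / 7.5164 = 121.69 W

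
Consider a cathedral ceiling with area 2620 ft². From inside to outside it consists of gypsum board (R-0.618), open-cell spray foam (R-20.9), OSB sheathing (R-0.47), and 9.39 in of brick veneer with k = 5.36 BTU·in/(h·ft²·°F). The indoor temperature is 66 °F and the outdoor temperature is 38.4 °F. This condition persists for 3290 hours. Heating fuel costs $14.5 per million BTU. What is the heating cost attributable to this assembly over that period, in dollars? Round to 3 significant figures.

145 dollars

9.39/5.36 = 1.752
R_total = 0.618 + 20.9 + 0.47 + 1.752 = 23.74 ft²·°F·h/BTU
Q = 2620 × (66 − 38.4) / 23.74 = 3046 BTU/h
E = 3046 × 3290 = 10020000 BTU
Cost = 10020000/10⁶ × 14.5 = $145.3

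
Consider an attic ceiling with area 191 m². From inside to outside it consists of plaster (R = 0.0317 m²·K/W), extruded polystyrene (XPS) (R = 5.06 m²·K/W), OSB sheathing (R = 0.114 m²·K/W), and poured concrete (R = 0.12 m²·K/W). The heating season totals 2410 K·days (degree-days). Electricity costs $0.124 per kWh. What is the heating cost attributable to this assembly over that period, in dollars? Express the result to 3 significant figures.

R_total = 0.0317 + 5.06 + 0.114 + 0.12 = 5.326 m²·K/W
E = A × HDD × 24 / R / 1000 = 191 × 2410 × 24 / 5.326 / 1000 = 2074 kWh
Cost = 2074 × 0.124 = $257.2

257 dollars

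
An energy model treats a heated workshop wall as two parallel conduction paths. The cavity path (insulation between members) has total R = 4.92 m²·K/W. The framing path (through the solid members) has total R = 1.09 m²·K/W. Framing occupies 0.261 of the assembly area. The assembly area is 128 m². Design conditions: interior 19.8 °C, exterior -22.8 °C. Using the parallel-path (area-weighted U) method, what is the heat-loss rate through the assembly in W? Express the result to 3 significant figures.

U_eff = 0.739/4.92 + 0.261/1.09 = 0.1502 + 0.2394 = 0.3897
R_eff = 1/U_eff = 2.566 m²·K/W
Q = 128 × (19.8 − (-22.8)) / 2.566 = 2125 W

2120 W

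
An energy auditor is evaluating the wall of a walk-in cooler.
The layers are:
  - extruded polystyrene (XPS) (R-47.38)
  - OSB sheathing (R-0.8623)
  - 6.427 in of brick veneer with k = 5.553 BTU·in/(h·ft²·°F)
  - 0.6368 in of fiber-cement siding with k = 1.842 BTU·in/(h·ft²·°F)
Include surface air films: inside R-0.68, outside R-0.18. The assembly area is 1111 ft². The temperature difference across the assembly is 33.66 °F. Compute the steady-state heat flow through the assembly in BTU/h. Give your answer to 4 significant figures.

739.0 BTU/h

6.427/5.553 = 1.1574
0.6368/1.842 = 0.34571
R_total = 0.68 + 47.38 + 0.8623 + 1.1574 + 0.34571 + 0.18 = 50.605 ft²·°F·h/BTU
Q = A·ΔT/R = 1111 × 33.66 / 50.605 = 738.98 BTU/h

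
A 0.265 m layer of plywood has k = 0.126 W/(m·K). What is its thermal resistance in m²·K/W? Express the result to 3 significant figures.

R = L/k = 0.265/0.126 = 2.103 m²·K/W

2.10 m²·K/W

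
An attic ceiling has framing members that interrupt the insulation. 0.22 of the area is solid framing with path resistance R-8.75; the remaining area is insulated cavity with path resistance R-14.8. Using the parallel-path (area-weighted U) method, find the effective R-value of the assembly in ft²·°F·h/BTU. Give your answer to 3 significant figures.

U_eff = 0.78/14.8 + 0.22/8.75 = 0.0527 + 0.02514 = 0.07785
R_eff = 1/U_eff = 12.85 ft²·°F·h/BTU

12.8 ft²·°F·h/BTU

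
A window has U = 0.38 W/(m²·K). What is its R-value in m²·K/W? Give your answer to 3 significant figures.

R = 1/U = 1/0.38 = 2.632

2.63 m²·K/W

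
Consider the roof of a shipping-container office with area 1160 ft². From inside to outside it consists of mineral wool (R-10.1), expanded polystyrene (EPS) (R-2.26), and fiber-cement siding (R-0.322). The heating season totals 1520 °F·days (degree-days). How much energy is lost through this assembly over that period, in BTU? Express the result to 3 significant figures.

3340000 BTU

R_total = 10.1 + 2.26 + 0.322 = 12.68 ft²·°F·h/BTU
E = A × HDD × 24 / R = 1160 × 1520 × 24 / 12.68 = 3337000 BTU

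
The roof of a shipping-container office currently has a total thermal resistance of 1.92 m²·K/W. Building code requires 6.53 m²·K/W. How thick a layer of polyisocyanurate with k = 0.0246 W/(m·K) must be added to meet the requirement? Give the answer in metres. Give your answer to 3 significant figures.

0.113 m

ΔR = 6.53 − 1.92 = 4.61 m²·K/W
L = ΔR × k = 4.61 × 0.0246 = 0.1134 m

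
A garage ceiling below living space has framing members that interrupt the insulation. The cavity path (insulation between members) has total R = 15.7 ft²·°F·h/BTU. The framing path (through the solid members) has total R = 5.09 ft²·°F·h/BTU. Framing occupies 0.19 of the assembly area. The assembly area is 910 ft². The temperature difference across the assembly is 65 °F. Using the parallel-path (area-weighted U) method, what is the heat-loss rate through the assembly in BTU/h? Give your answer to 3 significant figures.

U_eff = 0.81/15.7 + 0.19/5.09 = 0.05159 + 0.03733 = 0.08892
R_eff = 1/U_eff = 11.25 ft²·°F·h/BTU
Q = 910 × 65 / 11.25 = 5260 BTU/h

5260 BTU/h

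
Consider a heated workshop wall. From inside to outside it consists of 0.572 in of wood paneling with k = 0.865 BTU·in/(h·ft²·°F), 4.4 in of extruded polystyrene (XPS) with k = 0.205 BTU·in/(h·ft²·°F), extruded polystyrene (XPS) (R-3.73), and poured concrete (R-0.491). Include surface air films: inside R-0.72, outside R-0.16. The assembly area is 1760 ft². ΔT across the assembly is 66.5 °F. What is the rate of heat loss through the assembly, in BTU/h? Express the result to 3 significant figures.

0.572/0.865 = 0.6613
4.4/0.205 = 21.46
R_total = 0.72 + 0.6613 + 21.46 + 3.73 + 0.491 + 0.16 = 27.23 ft²·°F·h/BTU
Q = A·ΔT/R = 1760 × 66.5 / 27.23 = 4299 BTU/h

4300 BTU/h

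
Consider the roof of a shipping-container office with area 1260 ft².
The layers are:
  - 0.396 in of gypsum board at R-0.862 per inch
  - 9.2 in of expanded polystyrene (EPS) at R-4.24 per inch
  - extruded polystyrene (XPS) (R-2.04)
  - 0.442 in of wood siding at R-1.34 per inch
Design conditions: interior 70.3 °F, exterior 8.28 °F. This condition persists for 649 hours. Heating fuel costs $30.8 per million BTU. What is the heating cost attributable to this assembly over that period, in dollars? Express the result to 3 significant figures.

37.2 dollars

0.396 × 0.862 = 0.3414
9.2 × 4.24 = 39.01
0.442 × 1.34 = 0.5923
R_total = 0.3414 + 39.01 + 2.04 + 0.5923 = 41.98 ft²·°F·h/BTU
Q = 1260 × (70.3 − 8.28) / 41.98 = 1861 BTU/h
E = 1861 × 649 = 1208000 BTU
Cost = 1208000/10⁶ × 30.8 = $37.21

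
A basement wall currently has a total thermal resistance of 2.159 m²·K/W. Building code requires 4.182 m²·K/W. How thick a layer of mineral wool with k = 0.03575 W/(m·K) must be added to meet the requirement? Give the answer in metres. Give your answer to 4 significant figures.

ΔR = 4.182 − 2.159 = 2.023 m²·K/W
L = ΔR × k = 2.023 × 0.03575 = 0.072322 m

0.07232 m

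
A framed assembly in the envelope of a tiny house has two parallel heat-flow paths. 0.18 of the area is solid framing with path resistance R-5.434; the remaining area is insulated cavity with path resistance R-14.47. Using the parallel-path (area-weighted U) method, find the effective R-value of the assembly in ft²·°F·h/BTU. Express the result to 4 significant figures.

11.14 ft²·°F·h/BTU

U_eff = 0.82/14.47 + 0.18/5.434 = 0.056669 + 0.033125 = 0.089794
R_eff = 1/U_eff = 11.137 ft²·°F·h/BTU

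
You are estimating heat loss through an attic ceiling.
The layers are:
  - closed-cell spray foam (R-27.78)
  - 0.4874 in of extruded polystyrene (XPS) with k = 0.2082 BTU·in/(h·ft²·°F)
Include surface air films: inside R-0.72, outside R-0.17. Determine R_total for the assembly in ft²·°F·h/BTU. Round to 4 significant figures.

0.4874/0.2082 = 2.341
R_total = 0.72 + 27.78 + 2.341 + 0.17 = 31.011 ft²·°F·h/BTU

31.01 ft²·°F·h/BTU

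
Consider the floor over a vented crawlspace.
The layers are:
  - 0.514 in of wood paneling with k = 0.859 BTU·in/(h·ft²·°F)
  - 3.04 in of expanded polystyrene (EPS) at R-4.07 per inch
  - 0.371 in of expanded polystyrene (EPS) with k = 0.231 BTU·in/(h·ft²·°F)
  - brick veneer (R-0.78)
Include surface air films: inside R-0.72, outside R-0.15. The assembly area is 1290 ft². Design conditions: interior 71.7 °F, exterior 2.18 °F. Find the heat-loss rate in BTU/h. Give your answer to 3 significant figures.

5530 BTU/h

0.514/0.859 = 0.5984
3.04 × 4.07 = 12.37
0.371/0.231 = 1.606
R_total = 0.72 + 0.5984 + 12.37 + 1.606 + 0.78 + 0.15 = 16.23 ft²·°F·h/BTU
Q = A·ΔT/R = 1290 × (71.7 − 2.18) / 16.23 = 5527 BTU/h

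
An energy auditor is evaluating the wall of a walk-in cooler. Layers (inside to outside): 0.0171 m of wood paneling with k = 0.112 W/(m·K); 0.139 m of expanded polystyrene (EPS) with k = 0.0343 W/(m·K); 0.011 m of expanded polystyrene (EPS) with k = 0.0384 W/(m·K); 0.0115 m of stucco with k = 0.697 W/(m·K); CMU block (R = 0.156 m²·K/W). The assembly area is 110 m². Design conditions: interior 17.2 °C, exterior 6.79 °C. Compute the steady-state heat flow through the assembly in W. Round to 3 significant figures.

246 W

0.0171/0.112 = 0.1527
0.139/0.0343 = 4.052
0.011/0.0384 = 0.2865
0.0115/0.697 = 0.0165
R_total = 0.1527 + 4.052 + 0.2865 + 0.0165 + 0.156 = 4.664 m²·K/W
Q = A·ΔT/R = 110 × (17.2 − 6.79) / 4.664 = 245.5 W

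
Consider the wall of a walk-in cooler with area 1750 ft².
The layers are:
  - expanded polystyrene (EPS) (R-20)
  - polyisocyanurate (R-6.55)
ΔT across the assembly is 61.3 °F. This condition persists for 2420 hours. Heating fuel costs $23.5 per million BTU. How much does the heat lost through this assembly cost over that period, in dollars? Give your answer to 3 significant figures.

230 dollars

R_total = 20 + 6.55 = 26.55 ft²·°F·h/BTU
Q = 1750 × 61.3 / 26.55 = 4040 BTU/h
E = 4040 × 2420 = 9778000 BTU
Cost = 9778000/10⁶ × 23.5 = $229.8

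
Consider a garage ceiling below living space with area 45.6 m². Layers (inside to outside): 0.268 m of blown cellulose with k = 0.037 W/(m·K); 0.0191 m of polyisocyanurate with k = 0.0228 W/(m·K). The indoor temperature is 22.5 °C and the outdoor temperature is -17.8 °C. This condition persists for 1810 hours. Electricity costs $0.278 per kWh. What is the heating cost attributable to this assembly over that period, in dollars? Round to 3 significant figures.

114 dollars

0.268/0.037 = 7.243
0.0191/0.0228 = 0.8377
R_total = 7.243 + 0.8377 = 8.081 m²·K/W
Q = 45.6 × (22.5 − (-17.8)) / 8.081 = 227.4 W
E = 227.4 W × 1810 h / 1000 = 411.6 kWh
Cost = 411.6 × 0.278 = $114.4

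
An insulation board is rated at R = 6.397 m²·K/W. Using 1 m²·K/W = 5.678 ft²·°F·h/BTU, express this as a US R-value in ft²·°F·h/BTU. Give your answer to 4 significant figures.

36.32 ft²·°F·h/BTU

R_US = 6.397 × 5.678 = 36.322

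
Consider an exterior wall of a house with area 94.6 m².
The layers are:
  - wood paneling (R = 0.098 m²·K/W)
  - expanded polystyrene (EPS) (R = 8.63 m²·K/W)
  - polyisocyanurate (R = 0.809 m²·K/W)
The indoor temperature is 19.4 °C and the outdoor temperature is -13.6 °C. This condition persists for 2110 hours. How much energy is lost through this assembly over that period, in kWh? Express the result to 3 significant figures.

R_total = 0.098 + 8.63 + 0.809 = 9.537 m²·K/W
Q = 94.6 × (19.4 − (-13.6)) / 9.537 = 327.3 W
E = 327.3 W × 2110 h / 1000 = 690.7 kWh

691 kWh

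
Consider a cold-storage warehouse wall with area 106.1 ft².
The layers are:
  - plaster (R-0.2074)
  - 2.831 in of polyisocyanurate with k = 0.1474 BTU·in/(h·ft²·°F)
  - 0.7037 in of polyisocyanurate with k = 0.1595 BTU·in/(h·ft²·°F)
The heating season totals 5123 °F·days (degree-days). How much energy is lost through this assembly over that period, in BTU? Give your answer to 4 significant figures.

547500 BTU

2.831/0.1474 = 19.206
0.7037/0.1595 = 4.4119
R_total = 0.2074 + 19.206 + 4.4119 = 23.826 ft²·°F·h/BTU
E = A × HDD × 24 / R = 106.1 × 5123 × 24 / 23.826 = 547530 BTU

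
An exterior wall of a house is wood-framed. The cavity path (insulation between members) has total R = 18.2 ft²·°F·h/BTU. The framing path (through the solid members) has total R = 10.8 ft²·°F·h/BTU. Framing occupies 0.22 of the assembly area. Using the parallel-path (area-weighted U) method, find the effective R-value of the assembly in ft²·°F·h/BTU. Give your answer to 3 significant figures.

15.8 ft²·°F·h/BTU

U_eff = 0.78/18.2 + 0.22/10.8 = 0.04286 + 0.02037 = 0.06323
R_eff = 1/U_eff = 15.82 ft²·°F·h/BTU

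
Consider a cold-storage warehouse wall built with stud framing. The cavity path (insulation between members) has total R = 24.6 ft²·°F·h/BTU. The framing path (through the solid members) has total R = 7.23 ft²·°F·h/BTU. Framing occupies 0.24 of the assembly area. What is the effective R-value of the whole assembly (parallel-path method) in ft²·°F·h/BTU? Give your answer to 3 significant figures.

15.6 ft²·°F·h/BTU

U_eff = 0.76/24.6 + 0.24/7.23 = 0.03089 + 0.0332 = 0.06409
R_eff = 1/U_eff = 15.6 ft²·°F·h/BTU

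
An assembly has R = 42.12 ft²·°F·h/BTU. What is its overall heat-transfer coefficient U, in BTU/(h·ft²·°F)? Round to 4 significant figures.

0.02374 BTU/(h·ft²·°F)

U = 1/R = 1/42.12 = 0.023742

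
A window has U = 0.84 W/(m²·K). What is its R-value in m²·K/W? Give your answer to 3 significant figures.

1.19 m²·K/W

R = 1/U = 1/0.84 = 1.19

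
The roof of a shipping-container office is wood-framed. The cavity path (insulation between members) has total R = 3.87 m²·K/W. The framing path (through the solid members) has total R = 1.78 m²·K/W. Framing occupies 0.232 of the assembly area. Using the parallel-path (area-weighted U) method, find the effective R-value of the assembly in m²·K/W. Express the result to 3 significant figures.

U_eff = 0.768/3.87 + 0.232/1.78 = 0.1984 + 0.1303 = 0.3288
R_eff = 1/U_eff = 3.041 m²·K/W

3.04 m²·K/W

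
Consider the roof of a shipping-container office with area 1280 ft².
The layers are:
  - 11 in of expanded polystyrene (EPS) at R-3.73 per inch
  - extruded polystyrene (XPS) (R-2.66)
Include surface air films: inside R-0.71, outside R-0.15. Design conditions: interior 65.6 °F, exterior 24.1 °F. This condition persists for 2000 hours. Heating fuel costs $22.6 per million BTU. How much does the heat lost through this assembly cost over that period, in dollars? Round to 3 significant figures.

11 × 3.73 = 41.03
R_total = 0.71 + 41.03 + 2.66 + 0.15 = 44.55 ft²·°F·h/BTU
Q = 1280 × (65.6 − 24.1) / 44.55 = 1192 BTU/h
E = 1192 × 2000 = 2385000 BTU
Cost = 2385000/10⁶ × 22.6 = $53.9

53.9 dollars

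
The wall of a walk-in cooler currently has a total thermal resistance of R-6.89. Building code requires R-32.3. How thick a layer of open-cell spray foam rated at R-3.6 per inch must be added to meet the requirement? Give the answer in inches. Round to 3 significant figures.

ΔR = 32.3 − 6.89 = 25.41 ft²·°F·h/BTU
L = ΔR / (R/in) = 25.41/3.6 = 7.058 in

7.06 in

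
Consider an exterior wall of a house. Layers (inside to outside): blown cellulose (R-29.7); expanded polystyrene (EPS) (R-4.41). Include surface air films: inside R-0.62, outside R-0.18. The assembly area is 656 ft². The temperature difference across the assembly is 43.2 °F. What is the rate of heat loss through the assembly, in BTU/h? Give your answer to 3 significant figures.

R_total = 0.62 + 29.7 + 4.41 + 0.18 = 34.91 ft²·°F·h/BTU
Q = A·ΔT/R = 656 × 43.2 / 34.91 = 811.8 BTU/h

812 BTU/h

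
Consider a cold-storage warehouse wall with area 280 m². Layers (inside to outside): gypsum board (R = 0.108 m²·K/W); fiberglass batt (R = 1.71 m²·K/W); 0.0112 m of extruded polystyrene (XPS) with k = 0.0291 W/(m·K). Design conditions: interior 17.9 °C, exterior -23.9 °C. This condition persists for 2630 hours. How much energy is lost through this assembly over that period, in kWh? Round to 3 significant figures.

14000 kWh

0.0112/0.0291 = 0.3849
R_total = 0.108 + 1.71 + 0.3849 = 2.203 m²·K/W
Q = 280 × (17.9 − (-23.9)) / 2.203 = 5313 W
E = 5313 W × 2630 h / 1000 = 13970 kWh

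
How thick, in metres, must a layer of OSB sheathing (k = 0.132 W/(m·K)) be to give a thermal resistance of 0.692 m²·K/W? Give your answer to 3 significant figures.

0.0913 m

L = R·k = 0.692 × 0.132 = 0.09134 m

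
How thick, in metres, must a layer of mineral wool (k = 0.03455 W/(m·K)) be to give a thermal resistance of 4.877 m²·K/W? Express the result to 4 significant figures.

L = R·k = 4.877 × 0.03455 = 0.1685 m

0.1685 m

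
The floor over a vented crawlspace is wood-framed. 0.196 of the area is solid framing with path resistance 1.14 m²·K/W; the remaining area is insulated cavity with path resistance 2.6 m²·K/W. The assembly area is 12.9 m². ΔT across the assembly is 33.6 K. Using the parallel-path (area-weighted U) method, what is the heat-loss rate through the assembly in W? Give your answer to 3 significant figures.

U_eff = 0.804/2.6 + 0.196/1.14 = 0.3092 + 0.1719 = 0.4812
R_eff = 1/U_eff = 2.078 m²·K/W
Q = 12.9 × 33.6 / 2.078 = 208.6 W

209 W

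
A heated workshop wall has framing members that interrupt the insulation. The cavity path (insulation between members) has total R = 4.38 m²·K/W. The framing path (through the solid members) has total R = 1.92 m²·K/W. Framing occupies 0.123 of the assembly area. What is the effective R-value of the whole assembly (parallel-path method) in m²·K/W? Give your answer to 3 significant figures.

U_eff = 0.877/4.38 + 0.123/1.92 = 0.2002 + 0.06406 = 0.2643
R_eff = 1/U_eff = 3.784 m²·K/W

3.78 m²·K/W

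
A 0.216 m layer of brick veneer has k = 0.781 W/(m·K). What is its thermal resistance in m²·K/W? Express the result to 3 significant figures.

0.277 m²·K/W

R = L/k = 0.216/0.781 = 0.2766 m²·K/W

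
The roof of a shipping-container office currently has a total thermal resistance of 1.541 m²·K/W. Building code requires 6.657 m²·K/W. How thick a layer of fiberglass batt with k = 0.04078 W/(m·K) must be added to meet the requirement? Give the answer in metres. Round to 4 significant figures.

0.2086 m

ΔR = 6.657 − 1.541 = 5.116 m²·K/W
L = ΔR × k = 5.116 × 0.04078 = 0.20863 m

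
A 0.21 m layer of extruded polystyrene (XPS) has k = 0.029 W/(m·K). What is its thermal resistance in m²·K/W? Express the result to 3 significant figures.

7.24 m²·K/W

R = L/k = 0.21/0.029 = 7.241 m²·K/W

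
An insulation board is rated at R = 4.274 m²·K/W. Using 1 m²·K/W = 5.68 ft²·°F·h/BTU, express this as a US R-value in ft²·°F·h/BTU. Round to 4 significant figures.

R_US = 4.274 × 5.68 = 24.276

24.28 ft²·°F·h/BTU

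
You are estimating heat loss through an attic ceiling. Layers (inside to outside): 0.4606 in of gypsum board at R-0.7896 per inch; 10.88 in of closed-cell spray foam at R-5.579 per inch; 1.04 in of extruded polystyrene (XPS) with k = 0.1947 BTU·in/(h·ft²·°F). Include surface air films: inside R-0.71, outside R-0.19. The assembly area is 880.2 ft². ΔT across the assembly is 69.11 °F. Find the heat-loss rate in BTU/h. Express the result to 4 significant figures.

903.8 BTU/h

0.4606 × 0.7896 = 0.36369
10.88 × 5.579 = 60.7
1.04/0.1947 = 5.3416
R_total = 0.71 + 0.36369 + 60.7 + 5.3416 + 0.19 = 67.305 ft²·°F·h/BTU
Q = A·ΔT/R = 880.2 × 69.11 / 67.305 = 903.81 BTU/h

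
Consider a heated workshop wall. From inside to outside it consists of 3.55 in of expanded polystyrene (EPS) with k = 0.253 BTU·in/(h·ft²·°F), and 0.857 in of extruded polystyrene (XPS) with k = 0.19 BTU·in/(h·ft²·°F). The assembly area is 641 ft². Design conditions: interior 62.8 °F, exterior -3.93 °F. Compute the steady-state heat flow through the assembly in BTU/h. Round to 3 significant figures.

3.55/0.253 = 14.03
0.857/0.19 = 4.511
R_total = 14.03 + 4.511 = 18.54 ft²·°F·h/BTU
Q = A·ΔT/R = 641 × (62.8 − (-3.93)) / 18.54 = 2307 BTU/h

2310 BTU/h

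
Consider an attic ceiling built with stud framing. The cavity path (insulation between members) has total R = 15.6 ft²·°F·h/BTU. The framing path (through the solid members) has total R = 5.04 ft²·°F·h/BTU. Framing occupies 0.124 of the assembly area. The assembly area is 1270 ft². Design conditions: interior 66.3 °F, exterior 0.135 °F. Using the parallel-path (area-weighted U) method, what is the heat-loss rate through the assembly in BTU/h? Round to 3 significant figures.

U_eff = 0.876/15.6 + 0.124/5.04 = 0.05615 + 0.0246 = 0.08076
R_eff = 1/U_eff = 12.38 ft²·°F·h/BTU
Q = 1270 × (66.3 − 0.135) / 12.38 = 6786 BTU/h

6790 BTU/h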